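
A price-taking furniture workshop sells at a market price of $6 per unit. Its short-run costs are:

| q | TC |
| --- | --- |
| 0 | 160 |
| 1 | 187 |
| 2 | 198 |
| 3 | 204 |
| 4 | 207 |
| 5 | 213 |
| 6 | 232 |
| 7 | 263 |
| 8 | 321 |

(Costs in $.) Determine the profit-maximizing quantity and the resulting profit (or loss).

Profit at each row (π = 6q − TC): q=0: -160; q=1: -181; q=2: -186; q=3: -186; q=4: -183; q=5: -183; q=6: -196; q=7: -221; q=8: -273.
Profit is highest at q = 0. Equivalently, the lowest AVC in the table is 53/5 ≈ $10.60 at q = 5, and P = $6 falls below it — price never covers variable cost, so the firm shuts down and loses only its fixed cost.

q = 0 (shut down); profit = -$160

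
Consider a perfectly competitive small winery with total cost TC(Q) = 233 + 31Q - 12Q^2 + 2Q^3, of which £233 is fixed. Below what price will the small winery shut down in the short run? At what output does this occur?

£13 per unit, at Q = 3

The firm shuts down when price falls below the minimum of average variable cost. AVC = VC/Q = 31 - 12Q + 2Q^2.
dAVC/dQ = -12 + 4Q = 0 gives Q = 3. min AVC = 31 - 12·3 + 2·3^2 = 13.
So the shutdown price is £13.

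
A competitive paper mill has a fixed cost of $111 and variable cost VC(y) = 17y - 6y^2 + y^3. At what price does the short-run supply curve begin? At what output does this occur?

The firm shuts down when price falls below the minimum of average variable cost. AVC = VC/y = 17 - 6y + y^2.
At the minimum of AVC, MC = AVC. MC = 17 - 12y + 3y^2; setting MC = AVC gives 2y^2 - 6y = 0, so y = 3. min AVC = 8.
For P < $8 the firm produces nothing.

$8 per unit, at y = 3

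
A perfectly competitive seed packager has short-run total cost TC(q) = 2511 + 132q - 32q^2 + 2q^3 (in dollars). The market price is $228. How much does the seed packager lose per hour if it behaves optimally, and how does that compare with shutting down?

AVC = 132 - 32q + 2q^2 has its minimum $4 at q = 8; price $228 clears that bar, so the firm operates.
With MC = 132 - 64q + 6q^2, P = MC on the upward-sloping part at q* = 12.
TR = 228·12 = 2736. TC = 2511 + 432 = 2943. Profit = 2736 − 2943 = -$207.
Shutting down would mean losing the fixed cost of $2511, so operating at a loss of $207 is better by $2304.

Profit = -$207 at q = 12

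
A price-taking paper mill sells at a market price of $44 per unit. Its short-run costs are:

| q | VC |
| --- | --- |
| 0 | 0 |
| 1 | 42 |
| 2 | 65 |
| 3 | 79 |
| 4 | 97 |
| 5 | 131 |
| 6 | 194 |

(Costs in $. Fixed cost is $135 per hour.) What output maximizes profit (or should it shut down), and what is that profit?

q = 5; profit = -$46

Tabulate TR − TC: q=0: -135; q=1: -133; q=2: -112; q=3: -82; q=4: -56; q=5: -46; q=6: -65.
Profit is maximized at q = 5. AVC there is 131/5 = $26.20 ≤ P, so producing beats shutting down (which would give -$135).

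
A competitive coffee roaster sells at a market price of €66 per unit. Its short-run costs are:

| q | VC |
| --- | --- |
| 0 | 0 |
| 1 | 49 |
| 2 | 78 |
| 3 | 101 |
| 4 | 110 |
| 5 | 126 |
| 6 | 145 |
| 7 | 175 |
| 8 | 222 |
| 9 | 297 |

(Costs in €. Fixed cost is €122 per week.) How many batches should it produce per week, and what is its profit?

q = 8; profit = €184

Tabulate TR − TC: q=0: -122; q=1: -105; q=2: -68; q=3: -25; q=4: 32; q=5: 82; q=6: 129; q=7: 165; q=8: 184; q=9: 175.
Profit is maximized at q = 8. AVC there is 222/8 = €27.75 ≤ P, so producing beats shutting down (which would give -€122).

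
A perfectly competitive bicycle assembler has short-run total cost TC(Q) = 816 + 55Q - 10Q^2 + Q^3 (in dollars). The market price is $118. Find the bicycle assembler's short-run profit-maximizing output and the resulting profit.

AVC = 55 - 10Q + Q^2 has its minimum $30 at Q = 5; price $118 clears that bar, so the firm operates.
With MC = 55 - 20Q + 3Q^2, P = MC on the upward-sloping part at Q* = 9.
TR = 118·9 = 1062. TC = 816 + 414 = 1230. Profit = 1062 − 1230 = -$168.
That loss of $168 beats the $816 the firm would lose by shutting down; producing recovers $648 of fixed cost.

Profit = -$168 at Q = 9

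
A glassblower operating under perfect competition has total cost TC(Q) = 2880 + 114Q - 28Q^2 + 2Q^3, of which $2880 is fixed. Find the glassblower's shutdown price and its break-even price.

Shutdown price = $16; break-even price = $306

AVC = 114 - 28Q + 2Q^2; minimized at Q = 7, giving min AVC = $16. That is the shutdown price.
ATC = 2880/Q + 114 - 28Q + 2Q^2. Setting dATC/dQ = −2880/Q^2 − 28 + 4Q = 0 gives Q = 12 (since 4·12^3 − 28·12^2 = 2880).
min ATC = 2880/12 + 114 − 28·12 + 2·12^2 = $306. That is the break-even price.
For $16 ≤ P < $306 the firm produces at a loss; below $16 it shuts down.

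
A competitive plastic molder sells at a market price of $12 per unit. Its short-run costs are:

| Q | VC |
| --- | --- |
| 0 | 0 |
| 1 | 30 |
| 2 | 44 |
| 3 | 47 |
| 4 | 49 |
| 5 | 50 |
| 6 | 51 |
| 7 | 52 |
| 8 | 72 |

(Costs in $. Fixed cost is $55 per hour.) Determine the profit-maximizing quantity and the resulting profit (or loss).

Q = 7; profit = -$23

Compute π = P·Q − TC at each output: Q=0: -55; Q=1: -73; Q=2: -75; Q=3: -66; Q=4: -56; Q=5: -45; Q=6: -34; Q=7: -23; Q=8: -31.
Profit is maximized at Q = 7. AVC there is 52/7 = $7.43 ≤ P, so producing beats shutting down (which would give -$55).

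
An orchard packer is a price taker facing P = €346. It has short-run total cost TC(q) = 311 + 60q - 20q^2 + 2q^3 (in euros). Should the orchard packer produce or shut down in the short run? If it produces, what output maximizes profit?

Variable cost is VC = 60q - 20q^2 + 2q^3, so AVC = VC/q = 60 - 20q + 2q^2 and MC = dTC/dq = 60 - 40q + 6q^2.
AVC is minimized where dAVC/dq = -20 + 4q = 0, at q = 5; min AVC = 60 - 20·5 + 2·5^2 = €10.
P = €346 exceeds min AVC = €10, so the firm stays open.
Solving P = MC: -286 - 40q + 6q^2 = 0 ⇒ q = -13/3 or 11. On the upward-sloping branch, q* = 11.
Check: AVC at q = 11 is €82 ≤ P, so revenue covers variable cost.
Profit = P·q − TC = 346·11 − 1213 = €2593.

Produce at q = 11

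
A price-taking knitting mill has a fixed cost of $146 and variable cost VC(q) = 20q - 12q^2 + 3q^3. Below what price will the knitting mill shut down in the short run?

$8 per unit

Short-run supply begins at min AVC. From VC = 20q - 12q^2 + 3q^3, AVC = 20 - 12q + 3q^2.
dAVC/dq = -12 + 6q = 0 gives q = 2. min AVC = 20 - 12·2 + 3·2^2 = 8.
So the shutdown price is $8.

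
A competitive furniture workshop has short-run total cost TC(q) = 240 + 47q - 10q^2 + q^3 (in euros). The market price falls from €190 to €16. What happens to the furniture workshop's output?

Output falls from 11 to 0 (the firm shuts down)

AVC = 47 - 10q + q^2, minimized at q = 5 where min AVC = €22. MC = 47 - 20q + 3q^2.
With P = €190 above the shutdown price, P = MC gives q = 11.
At P = €16 < min AVC = €22, price no longer covers variable cost at any output, so the firm shuts down: q = 0.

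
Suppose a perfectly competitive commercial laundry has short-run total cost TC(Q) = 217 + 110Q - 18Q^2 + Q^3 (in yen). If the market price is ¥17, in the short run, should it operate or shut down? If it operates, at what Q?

Shut down

From TC, MC = TC'(Q) = 110 - 36Q + 3Q^2 and AVC = VC/Q = 110 - 18Q + Q^2.
AVC is minimized where dAVC/dQ = -18 + 2Q = 0, at Q = 9; min AVC = 110 - 18·9 + 9^2 = ¥29.
With P < min AVC (¥17 < ¥29), every unit sold adds to the loss.
Best response: produce nothing and absorb the ¥217 fixed cost.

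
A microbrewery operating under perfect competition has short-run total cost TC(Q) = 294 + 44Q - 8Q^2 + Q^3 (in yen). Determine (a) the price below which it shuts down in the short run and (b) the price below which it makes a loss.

AVC = 44 - 8Q + Q^2; minimized at Q = 4, giving min AVC = ¥28. That is the shutdown price.
ATC = 294/Q + 44 - 8Q + Q^2. Setting dATC/dQ = −294/Q^2 − 8 + 2Q = 0 gives Q = 7 (since 2·7^3 − 8·7^2 = 294).
min ATC = 294/7 + 44 − 8·7 + 7^2 = ¥79. That is the break-even price.
Between these two prices the firm operates at a loss; above ¥79 it earns a profit.

Shutdown price = ¥28; break-even price = ¥79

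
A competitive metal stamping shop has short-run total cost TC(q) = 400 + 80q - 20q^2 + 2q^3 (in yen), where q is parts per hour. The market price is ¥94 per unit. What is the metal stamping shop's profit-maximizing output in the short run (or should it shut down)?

From TC, MC = TC'(q) = 80 - 40q + 6q^2 and AVC = VC/q = 80 - 20q + 2q^2.
AVC is minimized where dAVC/dq = -20 + 4q = 0, at q = 5; min AVC = 80 - 20·5 + 2·5^2 = ¥30.
P = ¥94 exceeds min AVC = ¥30, so the firm stays open.
P = MC gives -14 - 40q + 6q^2 = 0, with roots -1/3 and 7. Take the larger (rising MC): q* = 7.
Check: AVC at q = 7 is ¥38 ≤ P, so revenue covers variable cost.
Profit = P·q − TC = 94·7 − 666 = -¥8, a loss, but smaller than the ¥400 fixed cost the firm would lose by shutting down.

Produce at q = 7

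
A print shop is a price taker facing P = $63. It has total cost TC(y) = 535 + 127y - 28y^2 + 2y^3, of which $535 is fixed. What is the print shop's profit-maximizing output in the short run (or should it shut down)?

Produce at y = 8

Variable cost is VC = 127y - 28y^2 + 2y^3, so AVC = VC/y = 127 - 28y + 2y^2 and MC = dTC/dy = 127 - 56y + 6y^2.
The AVC parabola has its vertex at y = 28/4 = 7, where AVC = 127 - 28·7 + 2·7^2 = $29.
Since P = $63 ≥ min AVC = $29, price covers variable cost and the firm should produce.
P = MC gives 64 - 56y + 6y^2 = 0, with roots 4/3 and 8. Take the larger (rising MC): y* = 8.
Check: AVC at y = 8 is $31 ≤ P, so revenue covers variable cost.
Profit = P·y − TC = 63·8 − 783 = -$279, a loss, but smaller than the $535 fixed cost the firm would lose by shutting down.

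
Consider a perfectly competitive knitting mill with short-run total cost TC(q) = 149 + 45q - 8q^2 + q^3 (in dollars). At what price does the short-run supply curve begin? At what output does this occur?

The firm shuts down when price falls below the minimum of average variable cost. AVC = VC/q = 45 - 8q + q^2.
At the minimum of AVC, MC = AVC. MC = 45 - 16q + 3q^2; setting MC = AVC gives 2q^2 - 8q = 0, so q = 4. min AVC = 29.
For P < $29 the firm produces nothing.

$29 per unit, at q = 4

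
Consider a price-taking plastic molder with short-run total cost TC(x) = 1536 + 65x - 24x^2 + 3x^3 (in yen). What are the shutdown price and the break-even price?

Shutdown price = ¥17; break-even price = ¥257

AVC = 65 - 24x + 3x^2; minimized at x = 4, giving min AVC = ¥17. That is the shutdown price.
ATC = 1536/x + 65 - 24x + 3x^2. Setting dATC/dx = −1536/x^2 − 24 + 6x = 0 gives x = 8 (since 6·8^3 − 24·8^2 = 1536).
min ATC = 1536/8 + 65 − 24·8 + 3·8^2 = ¥257. That is the break-even price.
Between these two prices the firm operates at a loss; above ¥257 it earns a profit.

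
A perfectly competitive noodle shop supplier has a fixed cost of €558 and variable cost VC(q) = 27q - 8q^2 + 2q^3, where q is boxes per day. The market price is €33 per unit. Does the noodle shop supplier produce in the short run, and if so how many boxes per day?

Strip out fixed cost: VC = 27q - 8q^2 + 2q^3. Then AVC = 27 - 8q + 2q^2 and MC = 27 - 16q + 6q^2.
AVC hits its minimum where MC = AVC, at q = 2, giving min AVC = 27 - 8·2 + 2·2^2 = €19.
P = €33 exceeds min AVC = €19, so the firm stays open.
Solving P = MC: -6 - 16q + 6q^2 = 0 ⇒ q = -1/3 or 3. On the upward-sloping branch, q* = 3.
Check: AVC at q = 3 is €21 ≤ P, so revenue covers variable cost.
Profit = P·q − TC = 33·3 − 621 = -€522, a loss, but smaller than the €558 fixed cost the firm would lose by shutting down.

Produce at q = 3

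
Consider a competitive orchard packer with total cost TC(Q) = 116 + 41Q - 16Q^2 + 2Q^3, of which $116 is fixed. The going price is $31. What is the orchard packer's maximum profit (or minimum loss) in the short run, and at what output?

Profit = -$16 at Q = 5

AVC = 41 - 16Q + 2Q^2 has its minimum $9 at Q = 4; price $31 clears that bar, so the firm operates.
With MC = 41 - 32Q + 6Q^2, P = MC on the upward-sloping part at Q* = 5.
TR = 31·5 = 155. TC = 116 + 55 = 171. Profit = 155 − 171 = -$16.
By producing, the firm covers all variable cost plus $100 of fixed cost; shutting down would lose the full $116.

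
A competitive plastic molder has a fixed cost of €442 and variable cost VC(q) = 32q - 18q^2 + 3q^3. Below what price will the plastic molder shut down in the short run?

The shutdown price is the minimum of AVC. VC = 32q - 18q^2 + 3q^3, so AVC = 32 - 18q + 3q^2.
dAVC/dq = -18 + 6q = 0 gives q = 3. min AVC = 32 - 18·3 + 3·3^2 = 5.
So the shutdown price is €5.

€5 per unit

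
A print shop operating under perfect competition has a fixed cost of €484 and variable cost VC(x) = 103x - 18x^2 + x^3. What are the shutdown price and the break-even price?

Shutdown price = €22; break-even price = €70

Shutdown price = min AVC. AVC = 103 - 18x + x^2, with vertex at x = 9 and minimum €22.
ATC = 484/x + 103 - 18x + x^2. Setting dATC/dx = −484/x^2 − 18 + 2x = 0 gives x = 11 (since 2·11^3 − 18·11^2 = 484).
min ATC = 484/11 + 103 − 18·11 + 11^2 = €70. That is the break-even price.
For €22 ≤ P < €70 the firm produces at a loss; below €22 it shuts down.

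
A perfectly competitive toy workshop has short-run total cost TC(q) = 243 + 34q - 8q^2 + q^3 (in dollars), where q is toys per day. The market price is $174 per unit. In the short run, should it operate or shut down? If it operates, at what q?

Produce at q = 10

Strip out fixed cost: VC = 34q - 8q^2 + q^3. Then AVC = 34 - 8q + q^2 and MC = 34 - 16q + 3q^2.
The AVC parabola has its vertex at q = 8/2 = 4, where AVC = 34 - 8·4 + 4^2 = $18.
Since P = $174 ≥ min AVC = $18, price covers variable cost and the firm should produce.
P = MC gives -140 - 16q + 3q^2 = 0, with roots -14/3 and 10. Take the larger (rising MC): q* = 10.
Check: AVC at q = 10 is $54 ≤ P, so revenue covers variable cost.
Profit = P·q − TC = 174·10 − 783 = $957.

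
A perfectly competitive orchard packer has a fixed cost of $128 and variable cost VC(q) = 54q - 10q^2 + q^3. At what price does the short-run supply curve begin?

$29 per unit

The firm shuts down when price falls below the minimum of average variable cost. AVC = VC/q = 54 - 10q + q^2.
dAVC/dq = -10 + 2q = 0 gives q = 5. min AVC = 54 - 10·5 + 5^2 = 29.
So the shutdown price is $29.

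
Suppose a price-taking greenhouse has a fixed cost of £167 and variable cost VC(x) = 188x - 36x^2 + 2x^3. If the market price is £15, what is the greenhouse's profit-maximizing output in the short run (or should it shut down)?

Shut down

From TC, MC = TC'(x) = 188 - 72x + 6x^2 and AVC = VC/x = 188 - 36x + 2x^2.
AVC hits its minimum where MC = AVC, at x = 9, giving min AVC = 188 - 36·9 + 2·9^2 = £26.
Since P = £15 < min AVC = £26, price fails to cover variable cost at any output.
Shutting down limits the loss to fixed cost, £167.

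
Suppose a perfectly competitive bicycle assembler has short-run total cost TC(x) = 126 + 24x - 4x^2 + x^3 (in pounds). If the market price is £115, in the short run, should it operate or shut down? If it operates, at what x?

Produce at x = 7

Strip out fixed cost: VC = 24x - 4x^2 + x^3. Then AVC = 24 - 4x + x^2 and MC = 24 - 8x + 3x^2.
AVC hits its minimum where MC = AVC, at x = 2, giving min AVC = 24 - 4·2 + 2^2 = £20.
Since P = £115 ≥ min AVC = £20, price covers variable cost and the firm should produce.
Solving P = MC: -91 - 8x + 3x^2 = 0 ⇒ x = -13/3 or 7. On the upward-sloping branch, x* = 7.
Check: AVC at x = 7 is £45 ≤ P, so revenue covers variable cost.
Profit = P·x − TC = 115·7 − 441 = £364.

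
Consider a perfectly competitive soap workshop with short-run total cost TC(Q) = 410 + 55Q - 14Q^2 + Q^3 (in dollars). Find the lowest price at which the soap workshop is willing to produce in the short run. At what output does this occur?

The shutdown price is the minimum of AVC. VC = 55Q - 14Q^2 + Q^3, so AVC = 55 - 14Q + Q^2.
dAVC/dQ = -14 + 2Q = 0 gives Q = 7. min AVC = 55 - 14·7 + 7^2 = 6.
For P < $6 the firm produces nothing.

$6 per unit, at Q = 7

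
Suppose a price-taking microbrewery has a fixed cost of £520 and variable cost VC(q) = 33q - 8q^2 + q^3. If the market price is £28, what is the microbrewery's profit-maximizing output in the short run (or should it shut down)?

Produce at q = 5

Strip out fixed cost: VC = 33q - 8q^2 + q^3. Then AVC = 33 - 8q + q^2 and MC = 33 - 16q + 3q^2.
The AVC parabola has its vertex at q = 8/2 = 4, where AVC = 33 - 8·4 + 4^2 = £17.
Since P = £28 ≥ min AVC = £17, price covers variable cost and the firm should produce.
Solving P = MC: 5 - 16q + 3q^2 = 0 ⇒ q = 1/3 or 5. On the upward-sloping branch, q* = 5.
Check: AVC at q = 5 is £18 ≤ P, so revenue covers variable cost.
Profit = P·q − TC = 28·5 − 610 = -£470, a loss, but smaller than the £520 fixed cost the firm would lose by shutting down.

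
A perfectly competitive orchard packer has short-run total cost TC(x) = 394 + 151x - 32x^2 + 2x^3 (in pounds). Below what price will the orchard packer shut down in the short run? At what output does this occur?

£23 per unit, at x = 8

The shutdown price is the minimum of AVC. VC = 151x - 32x^2 + 2x^3, so AVC = 151 - 32x + 2x^2.
At the minimum of AVC, MC = AVC. MC = 151 - 64x + 6x^2; setting MC = AVC gives 4x^2 - 32x = 0, so x = 8. min AVC = 23.
For P < £23 the firm produces nothing.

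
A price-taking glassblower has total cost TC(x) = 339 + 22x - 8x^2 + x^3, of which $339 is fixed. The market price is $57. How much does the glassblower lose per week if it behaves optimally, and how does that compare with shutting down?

Profit = -$45 at x = 7

AVC = 22 - 8x + x^2; min AVC = $6 at x = 4. Since P = $57 ≥ min AVC, the firm produces.
MC = 22 - 16x + 3x^2. Setting P = MC and taking the root on the rising branch gives x* = 7.
TR = 57·7 = 399. TC = 339 + 105 = 444. Profit = 399 − 444 = -$45.
That loss of $45 beats the $339 the firm would lose by shutting down; producing recovers $294 of fixed cost.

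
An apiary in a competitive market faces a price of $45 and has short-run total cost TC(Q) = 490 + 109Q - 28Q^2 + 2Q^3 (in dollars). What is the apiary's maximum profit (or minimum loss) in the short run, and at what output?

AVC = 109 - 28Q + 2Q^2 has its minimum $11 at Q = 7; price $45 clears that bar, so the firm operates.
With MC = 109 - 56Q + 6Q^2, P = MC on the upward-sloping part at Q* = 8.
TR = 45·8 = 360. TC = 490 + 104 = 594. Profit = 360 − 594 = -$234.
Shutting down would mean losing the fixed cost of $490, so operating at a loss of $234 is better by $256.

Profit = -$234 at Q = 8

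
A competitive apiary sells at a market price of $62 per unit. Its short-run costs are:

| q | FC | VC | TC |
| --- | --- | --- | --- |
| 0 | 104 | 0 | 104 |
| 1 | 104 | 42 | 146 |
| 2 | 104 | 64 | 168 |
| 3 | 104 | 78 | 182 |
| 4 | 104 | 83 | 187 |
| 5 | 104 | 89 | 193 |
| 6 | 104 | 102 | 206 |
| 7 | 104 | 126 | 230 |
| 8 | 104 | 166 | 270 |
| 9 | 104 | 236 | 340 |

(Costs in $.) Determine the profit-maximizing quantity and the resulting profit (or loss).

q = 8; profit = $226

Profit at each row (π = 62q − TC): q=0: -104; q=1: -84; q=2: -44; q=3: 4; q=4: 61; q=5: 117; q=6: 166; q=7: 204; q=8: 226; q=9: 218.
Profit is maximized at q = 8. AVC there is 166/8 = $20.75 ≤ P, so producing beats shutting down (which would give -$104).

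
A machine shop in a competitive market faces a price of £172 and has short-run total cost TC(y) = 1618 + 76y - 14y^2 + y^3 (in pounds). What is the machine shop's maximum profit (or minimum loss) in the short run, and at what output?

Profit = -£178 at y = 12

AVC = 76 - 14y + y^2; min AVC = £27 at y = 7. Since P = £172 ≥ min AVC, the firm produces.
MC = 76 - 28y + 3y^2. Setting P = MC and taking the root on the rising branch gives y* = 12.
TR = 172·12 = 2064. TC = 1618 + 624 = 2242. Profit = 2064 − 2242 = -£178.
By producing, the firm covers all variable cost plus £1440 of fixed cost; shutting down would lose the full £1618.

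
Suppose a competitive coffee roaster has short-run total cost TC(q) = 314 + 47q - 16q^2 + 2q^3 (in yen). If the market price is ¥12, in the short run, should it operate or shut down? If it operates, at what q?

From TC, MC = TC'(q) = 47 - 32q + 6q^2 and AVC = VC/q = 47 - 16q + 2q^2.
AVC is minimized where dAVC/dq = -16 + 4q = 0, at q = 4; min AVC = 47 - 16·4 + 2·4^2 = ¥15.
P = ¥12 lies below min AVC = ¥15; no output level covers variable cost.
The firm minimizes its loss by shutting down and losing only its fixed cost of ¥314.

Shut down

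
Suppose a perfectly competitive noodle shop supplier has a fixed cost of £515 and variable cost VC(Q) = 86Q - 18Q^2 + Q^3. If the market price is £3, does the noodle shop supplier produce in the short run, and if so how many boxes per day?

Strip out fixed cost: VC = 86Q - 18Q^2 + Q^3. Then AVC = 86 - 18Q + Q^2 and MC = 86 - 36Q + 3Q^2.
AVC is minimized where dAVC/dQ = -18 + 2Q = 0, at Q = 9; min AVC = 86 - 18·9 + 9^2 = £5.
With P < min AVC (£3 < £5), every unit sold adds to the loss.
The firm minimizes its loss by shutting down and losing only its fixed cost of £515.

Shut down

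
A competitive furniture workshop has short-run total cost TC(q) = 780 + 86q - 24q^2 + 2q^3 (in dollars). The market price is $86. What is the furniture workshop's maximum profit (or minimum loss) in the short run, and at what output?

Profit = -$268 at q = 8

AVC = 86 - 24q + 2q^2; min AVC = $14 at q = 6. Since P = $86 ≥ min AVC, the firm produces.
With MC = 86 - 48q + 6q^2, P = MC on the upward-sloping part at q* = 8.
TR = 86·8 = 688. TC = 780 + 176 = 956. Profit = 688 − 956 = -$268.
Shutting down would mean losing the fixed cost of $780, so operating at a loss of $268 is better by $512.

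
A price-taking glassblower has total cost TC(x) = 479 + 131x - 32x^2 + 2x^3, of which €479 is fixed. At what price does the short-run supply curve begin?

€3 per unit

The firm shuts down when price falls below the minimum of average variable cost. AVC = VC/x = 131 - 32x + 2x^2.
dAVC/dx = -32 + 4x = 0 gives x = 8. min AVC = 131 - 32·8 + 2·8^2 = 3.
For P < €3 the firm produces nothing.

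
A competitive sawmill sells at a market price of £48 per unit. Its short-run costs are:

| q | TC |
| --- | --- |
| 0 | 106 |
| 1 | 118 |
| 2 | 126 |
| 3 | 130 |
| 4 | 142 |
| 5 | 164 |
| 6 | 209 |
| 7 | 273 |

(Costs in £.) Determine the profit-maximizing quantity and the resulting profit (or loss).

q = 6; profit = £79

Compute π = P·q − TC at each output: q=0: -106; q=1: -70; q=2: -30; q=3: 14; q=4: 50; q=5: 76; q=6: 79; q=7: 63.
Profit is maximized at q = 6. AVC there is 103/6 = £17.17 ≤ P, so producing beats shutting down (which would give -£106).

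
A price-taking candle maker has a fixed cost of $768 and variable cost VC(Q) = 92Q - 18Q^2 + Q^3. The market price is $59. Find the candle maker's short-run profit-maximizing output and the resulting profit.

Profit = -$284 at Q = 11

AVC = 92 - 18Q + Q^2 has its minimum $11 at Q = 9; price $59 clears that bar, so the firm operates.
MC = 92 - 36Q + 3Q^2. Setting P = MC and taking the root on the rising branch gives Q* = 11.
TR = 59·11 = 649. TC = 768 + 165 = 933. Profit = 649 − 933 = -$284.
By producing, the firm covers all variable cost plus $484 of fixed cost; shutting down would lose the full $768.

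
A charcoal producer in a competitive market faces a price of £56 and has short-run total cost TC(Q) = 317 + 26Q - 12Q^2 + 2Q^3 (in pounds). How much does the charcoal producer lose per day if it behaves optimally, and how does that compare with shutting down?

Profit = -£117 at Q = 5

AVC = 26 - 12Q + 2Q^2; min AVC = £8 at Q = 3. Since P = £56 ≥ min AVC, the firm produces.
With MC = 26 - 24Q + 6Q^2, P = MC on the upward-sloping part at Q* = 5.
TR = 56·5 = 280. TC = 317 + 80 = 397. Profit = 280 − 397 = -£117.
That loss of £117 beats the £317 the firm would lose by shutting down; producing recovers £200 of fixed cost.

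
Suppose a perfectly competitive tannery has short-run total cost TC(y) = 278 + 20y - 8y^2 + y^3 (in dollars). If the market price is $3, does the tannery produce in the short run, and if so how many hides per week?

Strip out fixed cost: VC = 20y - 8y^2 + y^3. Then AVC = 20 - 8y + y^2 and MC = 20 - 16y + 3y^2.
AVC hits its minimum where MC = AVC, at y = 4, giving min AVC = 20 - 8·4 + 4^2 = $4.
P = $3 lies below min AVC = $4; no output level covers variable cost.
Shutting down limits the loss to fixed cost, $278.

Shut down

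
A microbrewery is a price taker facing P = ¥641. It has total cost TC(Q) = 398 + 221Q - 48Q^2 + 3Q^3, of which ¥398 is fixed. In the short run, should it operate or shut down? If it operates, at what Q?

From TC, MC = TC'(Q) = 221 - 96Q + 9Q^2 and AVC = VC/Q = 221 - 48Q + 3Q^2.
AVC hits its minimum where MC = AVC, at Q = 8, giving min AVC = 221 - 48·8 + 3·8^2 = ¥29.
Because ¥641 ≥ ¥29, revenue can cover variable cost; the firm operates.
Set P = MC: 641 = 221 - 96Q + 9Q^2 → -420 - 96Q + 9Q^2 = 0. The roots are Q = -10/3 and Q = 14; the profit-maximizing output is on the rising part of MC, so Q* = 14.
Check: AVC at Q = 14 is ¥137 ≤ P, so revenue covers variable cost.
Profit = P·Q − TC = 641·14 − 2316 = ¥6658.

Produce at Q = 14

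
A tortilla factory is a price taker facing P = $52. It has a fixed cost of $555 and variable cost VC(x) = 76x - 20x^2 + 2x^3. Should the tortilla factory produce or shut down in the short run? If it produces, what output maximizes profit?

From TC, MC = TC'(x) = 76 - 40x + 6x^2 and AVC = VC/x = 76 - 20x + 2x^2.
The AVC parabola has its vertex at x = 20/4 = 5, where AVC = 76 - 20·5 + 2·5^2 = $26.
Since P = $52 ≥ min AVC = $26, price covers variable cost and the firm should produce.
Solving P = MC: 24 - 40x + 6x^2 = 0 ⇒ x = 2/3 or 6. On the upward-sloping branch, x* = 6.
Check: AVC at x = 6 is $28 ≤ P, so revenue covers variable cost.
Profit = P·x − TC = 52·6 − 723 = -$411, a loss, but smaller than the $555 fixed cost the firm would lose by shutting down.

Produce at x = 6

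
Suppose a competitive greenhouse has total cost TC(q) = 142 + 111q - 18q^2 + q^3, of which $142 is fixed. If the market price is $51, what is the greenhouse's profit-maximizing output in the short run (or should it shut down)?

Produce at q = 10

From TC, MC = TC'(q) = 111 - 36q + 3q^2 and AVC = VC/q = 111 - 18q + q^2.
AVC hits its minimum where MC = AVC, at q = 9, giving min AVC = 111 - 18·9 + 9^2 = $30.
Because $51 ≥ $30, revenue can cover variable cost; the firm operates.
P = MC gives 60 - 36q + 3q^2 = 0, with roots 2 and 10. Take the larger (rising MC): q* = 10.
Check: AVC at q = 10 is $31 ≤ P, so revenue covers variable cost.
Profit = P·q − TC = 51·10 − 452 = $58.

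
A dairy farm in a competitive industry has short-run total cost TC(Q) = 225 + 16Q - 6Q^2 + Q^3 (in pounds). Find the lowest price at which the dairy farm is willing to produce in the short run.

The firm shuts down when price falls below the minimum of average variable cost. AVC = VC/Q = 16 - 6Q + Q^2.
dAVC/dQ = -6 + 2Q = 0 gives Q = 3. min AVC = 16 - 6·3 + 3^2 = 7.
So the shutdown price is £7.

£7 per unit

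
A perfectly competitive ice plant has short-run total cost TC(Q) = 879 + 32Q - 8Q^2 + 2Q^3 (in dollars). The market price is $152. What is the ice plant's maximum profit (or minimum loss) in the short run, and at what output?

AVC = 32 - 8Q + 2Q^2 has its minimum $24 at Q = 2; price $152 clears that bar, so the firm operates.
MC = 32 - 16Q + 6Q^2. Setting P = MC and taking the root on the rising branch gives Q* = 6.
TR = 152·6 = 912. TC = 879 + 336 = 1215. Profit = 912 − 1215 = -$303.
Shutting down would mean losing the fixed cost of $879, so operating at a loss of $303 is better by $576.

Profit = -$303 at Q = 6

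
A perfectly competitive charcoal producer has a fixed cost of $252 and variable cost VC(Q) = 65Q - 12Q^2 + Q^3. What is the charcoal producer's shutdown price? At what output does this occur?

Short-run supply begins at min AVC. From VC = 65Q - 12Q^2 + Q^3, AVC = 65 - 12Q + Q^2.
At the minimum of AVC, MC = AVC. MC = 65 - 24Q + 3Q^2; setting MC = AVC gives 2Q^2 - 12Q = 0, so Q = 6. min AVC = 29.
So the shutdown price is $29.

$29 per unit, at Q = 6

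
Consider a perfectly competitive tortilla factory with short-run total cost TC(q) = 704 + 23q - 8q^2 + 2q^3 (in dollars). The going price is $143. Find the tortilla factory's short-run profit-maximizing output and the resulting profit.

AVC = 23 - 8q + 2q^2 has its minimum $15 at q = 2; price $143 clears that bar, so the firm operates.
With MC = 23 - 16q + 6q^2, P = MC on the upward-sloping part at q* = 6.
TR = 143·6 = 858. TC = 704 + 282 = 986. Profit = 858 − 986 = -$128.
By producing, the firm covers all variable cost plus $576 of fixed cost; shutting down would lose the full $704.

Profit = -$128 at q = 6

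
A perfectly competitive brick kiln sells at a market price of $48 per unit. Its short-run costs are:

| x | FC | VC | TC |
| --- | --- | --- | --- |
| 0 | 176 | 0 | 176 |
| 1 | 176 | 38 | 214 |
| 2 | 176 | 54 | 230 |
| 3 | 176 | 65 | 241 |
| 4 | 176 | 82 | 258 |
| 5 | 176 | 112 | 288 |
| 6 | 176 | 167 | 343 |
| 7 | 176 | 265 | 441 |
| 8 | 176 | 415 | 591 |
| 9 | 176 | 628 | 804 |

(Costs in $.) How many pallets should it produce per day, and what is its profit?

Profit at each row (π = 48x − TC): x=0: -176; x=1: -166; x=2: -134; x=3: -97; x=4: -66; x=5: -48; x=6: -55; x=7: -105; x=8: -207; x=9: -372.
Profit is maximized at x = 5. AVC there is 112/5 = $22.40 ≤ P, so producing beats shutting down (which would give -$176).

x = 5; profit = -$48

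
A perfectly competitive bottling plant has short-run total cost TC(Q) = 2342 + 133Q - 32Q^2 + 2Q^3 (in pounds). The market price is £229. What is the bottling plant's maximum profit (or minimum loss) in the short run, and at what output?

AVC = 133 - 32Q + 2Q^2; min AVC = £5 at Q = 8. Since P = £229 ≥ min AVC, the firm produces.
With MC = 133 - 64Q + 6Q^2, P = MC on the upward-sloping part at Q* = 12.
TR = 229·12 = 2748. TC = 2342 + 444 = 2786. Profit = 2748 − 2786 = -£38.
Shutting down would mean losing the fixed cost of £2342, so operating at a loss of £38 is better by £2304.

Profit = -£38 at Q = 12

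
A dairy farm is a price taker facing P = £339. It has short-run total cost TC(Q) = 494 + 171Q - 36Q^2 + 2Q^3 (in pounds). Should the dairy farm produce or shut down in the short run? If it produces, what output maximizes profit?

Variable cost is VC = 171Q - 36Q^2 + 2Q^3, so AVC = VC/Q = 171 - 36Q + 2Q^2 and MC = dTC/dQ = 171 - 72Q + 6Q^2.
The AVC parabola has its vertex at Q = 36/4 = 9, where AVC = 171 - 36·9 + 2·9^2 = £9.
P = £339 exceeds min AVC = £9, so the firm stays open.
P = MC gives -168 - 72Q + 6Q^2 = 0, with roots -2 and 14. Take the larger (rising MC): Q* = 14.
Check: AVC at Q = 14 is £59 ≤ P, so revenue covers variable cost.
Profit = P·Q − TC = 339·14 − 1320 = £3426.

Produce at Q = 14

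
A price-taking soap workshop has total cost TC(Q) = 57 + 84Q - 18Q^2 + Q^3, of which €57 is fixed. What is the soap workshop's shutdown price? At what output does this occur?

€3 per unit, at Q = 9

The firm shuts down when price falls below the minimum of average variable cost. AVC = VC/Q = 84 - 18Q + Q^2.
At the minimum of AVC, MC = AVC. MC = 84 - 36Q + 3Q^2; setting MC = AVC gives 2Q^2 - 18Q = 0, so Q = 9. min AVC = 3.
The firm shuts down for any P below €3.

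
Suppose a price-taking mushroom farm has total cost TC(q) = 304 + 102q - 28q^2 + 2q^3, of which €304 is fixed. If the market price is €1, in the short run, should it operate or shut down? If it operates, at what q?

Shut down

Strip out fixed cost: VC = 102q - 28q^2 + 2q^3. Then AVC = 102 - 28q + 2q^2 and MC = 102 - 56q + 6q^2.
AVC is minimized where dAVC/dq = -28 + 4q = 0, at q = 7; min AVC = 102 - 28·7 + 2·7^2 = €4.
With P < min AVC (€1 < €4), every unit sold adds to the loss.
Shutting down limits the loss to fixed cost, €304.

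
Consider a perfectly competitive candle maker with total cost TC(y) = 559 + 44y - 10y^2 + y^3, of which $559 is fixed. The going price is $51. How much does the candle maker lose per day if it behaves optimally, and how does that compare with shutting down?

Profit = -$363 at y = 7

AVC = 44 - 10y + y^2; min AVC = $19 at y = 5. Since P = $51 ≥ min AVC, the firm produces.
With MC = 44 - 20y + 3y^2, P = MC on the upward-sloping part at y* = 7.
TR = 51·7 = 357. TC = 559 + 161 = 720. Profit = 357 − 720 = -$363.
That loss of $363 beats the $559 the firm would lose by shutting down; producing recovers $196 of fixed cost.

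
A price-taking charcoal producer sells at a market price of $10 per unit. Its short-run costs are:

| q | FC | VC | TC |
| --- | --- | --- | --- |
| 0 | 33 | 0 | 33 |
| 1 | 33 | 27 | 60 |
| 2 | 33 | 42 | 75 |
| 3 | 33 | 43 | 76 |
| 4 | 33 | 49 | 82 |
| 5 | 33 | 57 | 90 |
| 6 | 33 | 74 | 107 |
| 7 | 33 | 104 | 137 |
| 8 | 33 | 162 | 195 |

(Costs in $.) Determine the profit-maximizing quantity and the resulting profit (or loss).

q = 0 (shut down); profit = -$33

Tabulate TR − TC: q=0: -33; q=1: -50; q=2: -55; q=3: -46; q=4: -42; q=5: -40; q=6: -47; q=7: -67; q=8: -115.
Profit is highest at q = 0. Equivalently, the lowest AVC in the table is 57/5 ≈ $11.40 at q = 5, and P = $10 falls below it — price never covers variable cost, so the firm shuts down and loses only its fixed cost.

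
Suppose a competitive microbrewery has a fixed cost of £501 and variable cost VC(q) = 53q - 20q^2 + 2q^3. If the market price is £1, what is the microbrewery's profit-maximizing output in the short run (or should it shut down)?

Variable cost is VC = 53q - 20q^2 + 2q^3, so AVC = VC/q = 53 - 20q + 2q^2 and MC = dTC/dq = 53 - 40q + 6q^2.
AVC is minimized where dAVC/dq = -20 + 4q = 0, at q = 5; min AVC = 53 - 20·5 + 2·5^2 = £3.
Since P = £1 < min AVC = £3, price fails to cover variable cost at any output.
Shutting down limits the loss to fixed cost, £501.

Shut down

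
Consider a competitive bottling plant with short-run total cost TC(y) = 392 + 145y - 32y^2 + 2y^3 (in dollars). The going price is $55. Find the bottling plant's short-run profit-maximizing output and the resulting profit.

Profit = -$68 at y = 9

AVC = 145 - 32y + 2y^2 has its minimum $17 at y = 8; price $55 clears that bar, so the firm operates.
MC = 145 - 64y + 6y^2. Setting P = MC and taking the root on the rising branch gives y* = 9.
TR = 55·9 = 495. TC = 392 + 171 = 563. Profit = 495 − 563 = -$68.
By producing, the firm covers all variable cost plus $324 of fixed cost; shutting down would lose the full $392.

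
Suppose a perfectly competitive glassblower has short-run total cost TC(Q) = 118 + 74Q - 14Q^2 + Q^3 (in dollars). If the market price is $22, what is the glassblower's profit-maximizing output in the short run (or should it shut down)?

From TC, MC = TC'(Q) = 74 - 28Q + 3Q^2 and AVC = VC/Q = 74 - 14Q + Q^2.
AVC is minimized where dAVC/dQ = -14 + 2Q = 0, at Q = 7; min AVC = 74 - 14·7 + 7^2 = $25.
With P < min AVC ($22 < $25), every unit sold adds to the loss.
Shutting down limits the loss to fixed cost, $118.

Shut down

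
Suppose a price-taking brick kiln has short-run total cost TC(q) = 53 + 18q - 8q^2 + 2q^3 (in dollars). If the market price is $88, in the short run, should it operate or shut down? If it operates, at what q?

Produce at q = 5

From TC, MC = TC'(q) = 18 - 16q + 6q^2 and AVC = VC/q = 18 - 8q + 2q^2.
AVC is minimized where dAVC/dq = -8 + 4q = 0, at q = 2; min AVC = 18 - 8·2 + 2·2^2 = $10.
Because $88 ≥ $10, revenue can cover variable cost; the firm operates.
Set P = MC: 88 = 18 - 16q + 6q^2 → -70 - 16q + 6q^2 = 0. The roots are q = -7/3 and q = 5; the profit-maximizing output is on the rising part of MC, so q* = 5.
Check: AVC at q = 5 is $28 ≤ P, so revenue covers variable cost.
Profit = P·q − TC = 88·5 − 193 = $247.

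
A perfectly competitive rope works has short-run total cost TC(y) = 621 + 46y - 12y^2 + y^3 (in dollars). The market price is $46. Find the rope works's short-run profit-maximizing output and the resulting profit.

AVC = 46 - 12y + y^2 has its minimum $10 at y = 6; price $46 clears that bar, so the firm operates.
With MC = 46 - 24y + 3y^2, P = MC on the upward-sloping part at y* = 8.
TR = 46·8 = 368. TC = 621 + 112 = 733. Profit = 368 − 733 = -$365.
Shutting down would mean losing the fixed cost of $621, so operating at a loss of $365 is better by $256.

Profit = -$365 at y = 8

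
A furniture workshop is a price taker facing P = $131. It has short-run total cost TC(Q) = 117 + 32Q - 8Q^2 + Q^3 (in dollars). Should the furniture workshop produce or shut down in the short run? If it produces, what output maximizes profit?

From TC, MC = TC'(Q) = 32 - 16Q + 3Q^2 and AVC = VC/Q = 32 - 8Q + Q^2.
AVC is minimized where dAVC/dQ = -8 + 2Q = 0, at Q = 4; min AVC = 32 - 8·4 + 4^2 = $16.
Because $131 ≥ $16, revenue can cover variable cost; the firm operates.
Set P = MC: 131 = 32 - 16Q + 3Q^2 → -99 - 16Q + 3Q^2 = 0. The roots are Q = -11/3 and Q = 9; the profit-maximizing output is on the rising part of MC, so Q* = 9.
Check: AVC at Q = 9 is $41 ≤ P, so revenue covers variable cost.
Profit = P·Q − TC = 131·9 − 486 = $693.

Produce at Q = 9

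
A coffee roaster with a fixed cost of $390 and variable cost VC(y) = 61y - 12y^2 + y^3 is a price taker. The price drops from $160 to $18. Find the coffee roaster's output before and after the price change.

AVC = 61 - 12y + y^2, minimized at y = 6 where min AVC = $25. MC = 61 - 24y + 3y^2.
At P = $160 ≥ min AVC, set P = MC on the rising branch: y = 11.
At P = $18 < min AVC = $25, price no longer covers variable cost at any output, so the firm shuts down: y = 0.

Output falls from 11 to 0 (the firm shuts down)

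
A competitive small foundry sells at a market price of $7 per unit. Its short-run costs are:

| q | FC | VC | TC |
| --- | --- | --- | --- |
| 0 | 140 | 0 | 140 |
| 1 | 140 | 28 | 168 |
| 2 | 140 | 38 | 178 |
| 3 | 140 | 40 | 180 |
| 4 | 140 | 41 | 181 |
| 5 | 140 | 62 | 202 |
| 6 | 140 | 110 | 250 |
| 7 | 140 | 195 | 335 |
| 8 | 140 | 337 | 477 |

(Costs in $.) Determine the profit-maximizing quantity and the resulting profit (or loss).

q = 0 (shut down); profit = -$140

Compute π = P·q − TC at each output: q=0: -140; q=1: -161; q=2: -164; q=3: -159; q=4: -153; q=5: -167; q=6: -208; q=7: -286; q=8: -421.
Profit is highest at q = 0. Equivalently, the lowest AVC in the table is 41/4 ≈ $10.25 at q = 4, and P = $7 falls below it — price never covers variable cost, so the firm shuts down and loses only its fixed cost.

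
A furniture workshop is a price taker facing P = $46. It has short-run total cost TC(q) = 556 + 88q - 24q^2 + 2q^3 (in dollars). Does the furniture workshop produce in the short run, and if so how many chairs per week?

Produce at q = 7

From TC, MC = TC'(q) = 88 - 48q + 6q^2 and AVC = VC/q = 88 - 24q + 2q^2.
The AVC parabola has its vertex at q = 24/4 = 6, where AVC = 88 - 24·6 + 2·6^2 = $16.
Since P = $46 ≥ min AVC = $16, price covers variable cost and the firm should produce.
Set P = MC: 46 = 88 - 48q + 6q^2 → 42 - 48q + 6q^2 = 0. The roots are q = 1 and q = 7; the profit-maximizing output is on the rising part of MC, so q* = 7.
Check: AVC at q = 7 is $18 ≤ P, so revenue covers variable cost.
Profit = P·q − TC = 46·7 − 682 = -$360, a loss, but smaller than the $556 fixed cost the firm would lose by shutting down.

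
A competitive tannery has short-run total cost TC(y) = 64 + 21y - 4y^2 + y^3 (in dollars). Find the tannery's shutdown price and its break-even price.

Shutdown price = $17; break-even price = $37

AVC = 21 - 4y + y^2; minimized at y = 2, giving min AVC = $17. That is the shutdown price.
ATC = 64/y + 21 - 4y + y^2. Setting dATC/dy = −64/y^2 − 4 + 2y = 0 gives y = 4 (since 2·4^3 − 4·4^2 = 64).
min ATC = 64/4 + 21 − 4·4 + 4^2 = $37. That is the break-even price.
For $17 ≤ P < $37 the firm produces at a loss; below $17 it shuts down.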